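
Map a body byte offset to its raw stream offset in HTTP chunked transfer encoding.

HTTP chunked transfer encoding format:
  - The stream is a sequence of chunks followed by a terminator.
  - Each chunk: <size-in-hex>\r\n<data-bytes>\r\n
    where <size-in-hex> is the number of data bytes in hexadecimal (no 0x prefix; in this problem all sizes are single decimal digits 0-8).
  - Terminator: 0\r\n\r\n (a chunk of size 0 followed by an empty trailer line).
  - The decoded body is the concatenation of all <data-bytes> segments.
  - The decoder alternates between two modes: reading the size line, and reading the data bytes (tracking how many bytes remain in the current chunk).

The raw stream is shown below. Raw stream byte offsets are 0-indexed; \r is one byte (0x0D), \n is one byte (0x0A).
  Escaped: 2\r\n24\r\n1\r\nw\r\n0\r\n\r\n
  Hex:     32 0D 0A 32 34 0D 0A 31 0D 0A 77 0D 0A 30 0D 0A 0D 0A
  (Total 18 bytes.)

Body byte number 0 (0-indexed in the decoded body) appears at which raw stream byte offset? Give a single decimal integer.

Chunk 1: stream[0..1]='2' size=0x2=2, data at stream[3..5]='24' -> body[0..2], body so far='24'
Chunk 2: stream[7..8]='1' size=0x1=1, data at stream[10..11]='w' -> body[2..3], body so far='24w'
Chunk 3: stream[13..14]='0' size=0 (terminator). Final body='24w' (3 bytes)
Body byte 0 at stream offset 3

Answer: 3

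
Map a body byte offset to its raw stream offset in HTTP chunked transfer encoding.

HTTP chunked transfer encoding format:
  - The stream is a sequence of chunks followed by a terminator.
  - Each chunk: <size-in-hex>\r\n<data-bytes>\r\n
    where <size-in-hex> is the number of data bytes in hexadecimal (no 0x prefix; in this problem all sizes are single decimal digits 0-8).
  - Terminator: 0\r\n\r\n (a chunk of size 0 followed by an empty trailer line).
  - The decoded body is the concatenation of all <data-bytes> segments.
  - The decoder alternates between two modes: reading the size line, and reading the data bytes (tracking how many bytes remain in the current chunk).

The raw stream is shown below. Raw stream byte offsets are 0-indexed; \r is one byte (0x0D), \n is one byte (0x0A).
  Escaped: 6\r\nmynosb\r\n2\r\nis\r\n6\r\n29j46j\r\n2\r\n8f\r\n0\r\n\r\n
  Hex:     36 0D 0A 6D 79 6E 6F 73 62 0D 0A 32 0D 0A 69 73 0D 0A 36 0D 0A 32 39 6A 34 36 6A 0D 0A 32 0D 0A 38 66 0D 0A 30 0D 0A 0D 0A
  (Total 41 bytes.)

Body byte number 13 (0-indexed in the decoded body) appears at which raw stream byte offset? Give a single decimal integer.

Chunk 1: stream[0..1]='6' size=0x6=6, data at stream[3..9]='mynosb' -> body[0..6], body so far='mynosb'
Chunk 2: stream[11..12]='2' size=0x2=2, data at stream[14..16]='is' -> body[6..8], body so far='mynosbis'
Chunk 3: stream[18..19]='6' size=0x6=6, data at stream[21..27]='29j46j' -> body[8..14], body so far='mynosbis29j46j'
Chunk 4: stream[29..30]='2' size=0x2=2, data at stream[32..34]='8f' -> body[14..16], body so far='mynosbis29j46j8f'
Chunk 5: stream[36..37]='0' size=0 (terminator). Final body='mynosbis29j46j8f' (16 bytes)
Body byte 13 at stream offset 26

Answer: 26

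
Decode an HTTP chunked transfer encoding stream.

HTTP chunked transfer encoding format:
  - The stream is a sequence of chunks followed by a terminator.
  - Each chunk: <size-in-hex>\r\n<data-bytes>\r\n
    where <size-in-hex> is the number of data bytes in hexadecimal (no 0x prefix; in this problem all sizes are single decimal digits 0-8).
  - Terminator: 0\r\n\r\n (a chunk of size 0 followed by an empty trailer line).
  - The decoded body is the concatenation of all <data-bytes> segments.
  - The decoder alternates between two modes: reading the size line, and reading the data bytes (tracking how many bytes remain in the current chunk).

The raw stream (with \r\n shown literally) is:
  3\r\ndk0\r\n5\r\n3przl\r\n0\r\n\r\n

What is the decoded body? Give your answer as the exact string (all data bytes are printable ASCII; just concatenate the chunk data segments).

Answer: dk03przl

Derivation:
Chunk 1: stream[0..1]='3' size=0x3=3, data at stream[3..6]='dk0' -> body[0..3], body so far='dk0'
Chunk 2: stream[8..9]='5' size=0x5=5, data at stream[11..16]='3przl' -> body[3..8], body so far='dk03przl'
Chunk 3: stream[18..19]='0' size=0 (terminator). Final body='dk03przl' (8 bytes)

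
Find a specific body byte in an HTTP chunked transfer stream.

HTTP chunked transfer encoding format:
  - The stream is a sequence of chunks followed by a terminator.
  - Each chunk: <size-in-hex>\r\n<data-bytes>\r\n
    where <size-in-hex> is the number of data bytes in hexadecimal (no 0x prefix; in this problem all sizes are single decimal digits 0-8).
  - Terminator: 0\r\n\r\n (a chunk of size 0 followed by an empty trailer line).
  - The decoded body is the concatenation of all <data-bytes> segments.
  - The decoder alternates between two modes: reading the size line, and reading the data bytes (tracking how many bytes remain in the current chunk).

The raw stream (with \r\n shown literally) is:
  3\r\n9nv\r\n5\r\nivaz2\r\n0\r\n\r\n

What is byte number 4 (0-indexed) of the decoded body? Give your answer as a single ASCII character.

Chunk 1: stream[0..1]='3' size=0x3=3, data at stream[3..6]='9nv' -> body[0..3], body so far='9nv'
Chunk 2: stream[8..9]='5' size=0x5=5, data at stream[11..16]='ivaz2' -> body[3..8], body so far='9nvivaz2'
Chunk 3: stream[18..19]='0' size=0 (terminator). Final body='9nvivaz2' (8 bytes)
Body byte 4 = 'v'

Answer: v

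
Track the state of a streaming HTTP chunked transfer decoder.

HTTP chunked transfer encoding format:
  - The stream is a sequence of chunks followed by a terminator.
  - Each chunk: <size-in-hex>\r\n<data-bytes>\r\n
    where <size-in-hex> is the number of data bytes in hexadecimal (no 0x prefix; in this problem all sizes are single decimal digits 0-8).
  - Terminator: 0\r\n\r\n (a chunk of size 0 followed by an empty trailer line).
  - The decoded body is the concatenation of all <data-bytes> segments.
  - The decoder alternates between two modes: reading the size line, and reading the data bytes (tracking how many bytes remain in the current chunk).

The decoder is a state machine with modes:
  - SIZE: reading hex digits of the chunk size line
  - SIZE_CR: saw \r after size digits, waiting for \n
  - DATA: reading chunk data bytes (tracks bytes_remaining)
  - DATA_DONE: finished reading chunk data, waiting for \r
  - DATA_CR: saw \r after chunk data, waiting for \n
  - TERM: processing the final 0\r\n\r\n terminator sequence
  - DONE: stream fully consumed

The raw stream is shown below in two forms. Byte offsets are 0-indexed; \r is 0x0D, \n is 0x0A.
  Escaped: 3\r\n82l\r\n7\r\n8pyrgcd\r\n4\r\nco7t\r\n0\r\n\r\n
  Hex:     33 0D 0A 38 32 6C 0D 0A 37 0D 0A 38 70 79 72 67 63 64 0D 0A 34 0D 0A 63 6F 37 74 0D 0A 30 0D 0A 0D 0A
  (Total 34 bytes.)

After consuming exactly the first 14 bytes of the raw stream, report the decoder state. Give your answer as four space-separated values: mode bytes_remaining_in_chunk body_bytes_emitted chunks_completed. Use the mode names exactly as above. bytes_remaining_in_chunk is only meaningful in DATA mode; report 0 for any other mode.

Byte 0 = '3': mode=SIZE remaining=0 emitted=0 chunks_done=0
Byte 1 = 0x0D: mode=SIZE_CR remaining=0 emitted=0 chunks_done=0
Byte 2 = 0x0A: mode=DATA remaining=3 emitted=0 chunks_done=0
Byte 3 = '8': mode=DATA remaining=2 emitted=1 chunks_done=0
Byte 4 = '2': mode=DATA remaining=1 emitted=2 chunks_done=0
Byte 5 = 'l': mode=DATA_DONE remaining=0 emitted=3 chunks_done=0
Byte 6 = 0x0D: mode=DATA_CR remaining=0 emitted=3 chunks_done=0
Byte 7 = 0x0A: mode=SIZE remaining=0 emitted=3 chunks_done=1
Byte 8 = '7': mode=SIZE remaining=0 emitted=3 chunks_done=1
Byte 9 = 0x0D: mode=SIZE_CR remaining=0 emitted=3 chunks_done=1
Byte 10 = 0x0A: mode=DATA remaining=7 emitted=3 chunks_done=1
Byte 11 = '8': mode=DATA remaining=6 emitted=4 chunks_done=1
Byte 12 = 'p': mode=DATA remaining=5 emitted=5 chunks_done=1
Byte 13 = 'y': mode=DATA remaining=4 emitted=6 chunks_done=1

Answer: DATA 4 6 1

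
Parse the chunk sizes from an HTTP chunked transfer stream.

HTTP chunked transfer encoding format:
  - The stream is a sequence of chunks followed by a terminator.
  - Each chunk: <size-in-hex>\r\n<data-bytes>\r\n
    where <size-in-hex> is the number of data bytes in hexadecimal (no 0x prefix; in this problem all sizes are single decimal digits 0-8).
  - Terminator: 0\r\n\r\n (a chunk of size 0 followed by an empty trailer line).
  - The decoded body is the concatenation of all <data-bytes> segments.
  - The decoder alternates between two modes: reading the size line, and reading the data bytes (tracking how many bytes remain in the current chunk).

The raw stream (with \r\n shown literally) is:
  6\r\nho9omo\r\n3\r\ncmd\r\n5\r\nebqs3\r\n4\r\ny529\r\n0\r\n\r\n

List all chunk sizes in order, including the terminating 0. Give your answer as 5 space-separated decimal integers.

Chunk 1: stream[0..1]='6' size=0x6=6, data at stream[3..9]='ho9omo' -> body[0..6], body so far='ho9omo'
Chunk 2: stream[11..12]='3' size=0x3=3, data at stream[14..17]='cmd' -> body[6..9], body so far='ho9omocmd'
Chunk 3: stream[19..20]='5' size=0x5=5, data at stream[22..27]='ebqs3' -> body[9..14], body so far='ho9omocmdebqs3'
Chunk 4: stream[29..30]='4' size=0x4=4, data at stream[32..36]='y529' -> body[14..18], body so far='ho9omocmdebqs3y529'
Chunk 5: stream[38..39]='0' size=0 (terminator). Final body='ho9omocmdebqs3y529' (18 bytes)

Answer: 6 3 5 4 0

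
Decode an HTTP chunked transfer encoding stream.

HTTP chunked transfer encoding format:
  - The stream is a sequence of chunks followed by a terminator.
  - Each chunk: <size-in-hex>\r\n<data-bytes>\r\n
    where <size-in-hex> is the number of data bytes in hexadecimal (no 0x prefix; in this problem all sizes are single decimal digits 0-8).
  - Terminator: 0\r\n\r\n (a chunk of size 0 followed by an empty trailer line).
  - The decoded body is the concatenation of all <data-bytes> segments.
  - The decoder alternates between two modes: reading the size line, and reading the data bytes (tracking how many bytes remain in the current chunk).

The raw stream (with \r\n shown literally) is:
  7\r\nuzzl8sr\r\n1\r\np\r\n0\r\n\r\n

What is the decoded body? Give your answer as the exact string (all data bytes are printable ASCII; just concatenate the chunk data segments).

Chunk 1: stream[0..1]='7' size=0x7=7, data at stream[3..10]='uzzl8sr' -> body[0..7], body so far='uzzl8sr'
Chunk 2: stream[12..13]='1' size=0x1=1, data at stream[15..16]='p' -> body[7..8], body so far='uzzl8srp'
Chunk 3: stream[18..19]='0' size=0 (terminator). Final body='uzzl8srp' (8 bytes)

Answer: uzzl8srp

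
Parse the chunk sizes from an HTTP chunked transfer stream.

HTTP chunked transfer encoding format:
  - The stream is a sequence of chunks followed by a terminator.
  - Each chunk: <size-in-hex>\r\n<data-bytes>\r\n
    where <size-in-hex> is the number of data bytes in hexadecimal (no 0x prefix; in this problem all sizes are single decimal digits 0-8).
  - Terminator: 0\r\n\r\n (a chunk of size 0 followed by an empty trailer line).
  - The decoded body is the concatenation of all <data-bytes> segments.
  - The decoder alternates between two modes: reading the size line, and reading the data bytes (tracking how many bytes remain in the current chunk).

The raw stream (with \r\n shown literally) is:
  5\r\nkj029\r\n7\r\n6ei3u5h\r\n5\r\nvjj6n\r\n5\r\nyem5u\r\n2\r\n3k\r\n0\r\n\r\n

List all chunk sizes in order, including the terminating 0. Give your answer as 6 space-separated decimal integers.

Answer: 5 7 5 5 2 0

Derivation:
Chunk 1: stream[0..1]='5' size=0x5=5, data at stream[3..8]='kj029' -> body[0..5], body so far='kj029'
Chunk 2: stream[10..11]='7' size=0x7=7, data at stream[13..20]='6ei3u5h' -> body[5..12], body so far='kj0296ei3u5h'
Chunk 3: stream[22..23]='5' size=0x5=5, data at stream[25..30]='vjj6n' -> body[12..17], body so far='kj0296ei3u5hvjj6n'
Chunk 4: stream[32..33]='5' size=0x5=5, data at stream[35..40]='yem5u' -> body[17..22], body so far='kj0296ei3u5hvjj6nyem5u'
Chunk 5: stream[42..43]='2' size=0x2=2, data at stream[45..47]='3k' -> body[22..24], body so far='kj0296ei3u5hvjj6nyem5u3k'
Chunk 6: stream[49..50]='0' size=0 (terminator). Final body='kj0296ei3u5hvjj6nyem5u3k' (24 bytes)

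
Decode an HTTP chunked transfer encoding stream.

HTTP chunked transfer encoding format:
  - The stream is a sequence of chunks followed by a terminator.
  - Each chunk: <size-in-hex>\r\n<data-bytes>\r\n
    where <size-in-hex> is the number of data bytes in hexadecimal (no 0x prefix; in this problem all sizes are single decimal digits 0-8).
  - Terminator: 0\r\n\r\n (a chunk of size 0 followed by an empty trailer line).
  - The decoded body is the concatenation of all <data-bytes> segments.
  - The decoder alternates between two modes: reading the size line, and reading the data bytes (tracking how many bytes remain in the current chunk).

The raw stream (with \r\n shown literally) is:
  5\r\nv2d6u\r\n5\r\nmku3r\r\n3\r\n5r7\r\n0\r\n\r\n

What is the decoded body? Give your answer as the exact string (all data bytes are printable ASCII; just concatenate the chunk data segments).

Chunk 1: stream[0..1]='5' size=0x5=5, data at stream[3..8]='v2d6u' -> body[0..5], body so far='v2d6u'
Chunk 2: stream[10..11]='5' size=0x5=5, data at stream[13..18]='mku3r' -> body[5..10], body so far='v2d6umku3r'
Chunk 3: stream[20..21]='3' size=0x3=3, data at stream[23..26]='5r7' -> body[10..13], body so far='v2d6umku3r5r7'
Chunk 4: stream[28..29]='0' size=0 (terminator). Final body='v2d6umku3r5r7' (13 bytes)

Answer: v2d6umku3r5r7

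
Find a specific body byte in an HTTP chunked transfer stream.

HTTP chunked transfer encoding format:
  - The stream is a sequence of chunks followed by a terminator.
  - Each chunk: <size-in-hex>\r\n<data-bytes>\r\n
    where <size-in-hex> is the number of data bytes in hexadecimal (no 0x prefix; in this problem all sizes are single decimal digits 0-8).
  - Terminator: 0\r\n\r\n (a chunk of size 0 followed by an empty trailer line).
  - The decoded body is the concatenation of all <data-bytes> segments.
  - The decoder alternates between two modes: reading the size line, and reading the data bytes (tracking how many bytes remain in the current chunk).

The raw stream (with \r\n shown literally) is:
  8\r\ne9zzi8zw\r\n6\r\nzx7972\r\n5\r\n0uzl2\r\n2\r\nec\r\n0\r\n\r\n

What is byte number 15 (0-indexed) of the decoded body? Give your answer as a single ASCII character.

Chunk 1: stream[0..1]='8' size=0x8=8, data at stream[3..11]='e9zzi8zw' -> body[0..8], body so far='e9zzi8zw'
Chunk 2: stream[13..14]='6' size=0x6=6, data at stream[16..22]='zx7972' -> body[8..14], body so far='e9zzi8zwzx7972'
Chunk 3: stream[24..25]='5' size=0x5=5, data at stream[27..32]='0uzl2' -> body[14..19], body so far='e9zzi8zwzx79720uzl2'
Chunk 4: stream[34..35]='2' size=0x2=2, data at stream[37..39]='ec' -> body[19..21], body so far='e9zzi8zwzx79720uzl2ec'
Chunk 5: stream[41..42]='0' size=0 (terminator). Final body='e9zzi8zwzx79720uzl2ec' (21 bytes)
Body byte 15 = 'u'

Answer: u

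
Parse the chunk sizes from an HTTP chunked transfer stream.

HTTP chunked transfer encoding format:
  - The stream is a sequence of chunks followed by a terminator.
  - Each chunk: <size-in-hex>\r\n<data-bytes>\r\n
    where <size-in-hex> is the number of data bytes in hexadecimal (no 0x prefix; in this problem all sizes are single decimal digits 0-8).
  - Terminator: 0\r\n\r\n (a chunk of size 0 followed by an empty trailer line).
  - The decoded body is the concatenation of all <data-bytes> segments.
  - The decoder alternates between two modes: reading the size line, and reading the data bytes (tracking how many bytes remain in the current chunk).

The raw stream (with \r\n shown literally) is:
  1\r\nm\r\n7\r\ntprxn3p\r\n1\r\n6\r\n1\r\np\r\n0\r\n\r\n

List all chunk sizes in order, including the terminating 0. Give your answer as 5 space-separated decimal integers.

Chunk 1: stream[0..1]='1' size=0x1=1, data at stream[3..4]='m' -> body[0..1], body so far='m'
Chunk 2: stream[6..7]='7' size=0x7=7, data at stream[9..16]='tprxn3p' -> body[1..8], body so far='mtprxn3p'
Chunk 3: stream[18..19]='1' size=0x1=1, data at stream[21..22]='6' -> body[8..9], body so far='mtprxn3p6'
Chunk 4: stream[24..25]='1' size=0x1=1, data at stream[27..28]='p' -> body[9..10], body so far='mtprxn3p6p'
Chunk 5: stream[30..31]='0' size=0 (terminator). Final body='mtprxn3p6p' (10 bytes)

Answer: 1 7 1 1 0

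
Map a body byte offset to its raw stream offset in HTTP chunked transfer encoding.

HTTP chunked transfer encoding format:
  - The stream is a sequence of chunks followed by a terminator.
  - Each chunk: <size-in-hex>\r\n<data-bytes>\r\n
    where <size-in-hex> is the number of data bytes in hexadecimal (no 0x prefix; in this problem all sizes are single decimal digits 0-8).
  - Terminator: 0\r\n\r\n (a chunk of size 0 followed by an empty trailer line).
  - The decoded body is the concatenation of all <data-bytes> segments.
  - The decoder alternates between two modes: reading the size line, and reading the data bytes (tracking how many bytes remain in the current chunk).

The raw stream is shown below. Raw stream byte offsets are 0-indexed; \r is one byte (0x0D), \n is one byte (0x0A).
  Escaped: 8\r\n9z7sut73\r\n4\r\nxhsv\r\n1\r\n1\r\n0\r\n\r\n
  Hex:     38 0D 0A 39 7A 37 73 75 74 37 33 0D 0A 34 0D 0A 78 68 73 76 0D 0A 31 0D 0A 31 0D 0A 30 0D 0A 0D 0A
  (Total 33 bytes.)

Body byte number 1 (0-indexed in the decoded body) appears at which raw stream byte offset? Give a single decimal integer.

Answer: 4

Derivation:
Chunk 1: stream[0..1]='8' size=0x8=8, data at stream[3..11]='9z7sut73' -> body[0..8], body so far='9z7sut73'
Chunk 2: stream[13..14]='4' size=0x4=4, data at stream[16..20]='xhsv' -> body[8..12], body so far='9z7sut73xhsv'
Chunk 3: stream[22..23]='1' size=0x1=1, data at stream[25..26]='1' -> body[12..13], body so far='9z7sut73xhsv1'
Chunk 4: stream[28..29]='0' size=0 (terminator). Final body='9z7sut73xhsv1' (13 bytes)
Body byte 1 at stream offset 4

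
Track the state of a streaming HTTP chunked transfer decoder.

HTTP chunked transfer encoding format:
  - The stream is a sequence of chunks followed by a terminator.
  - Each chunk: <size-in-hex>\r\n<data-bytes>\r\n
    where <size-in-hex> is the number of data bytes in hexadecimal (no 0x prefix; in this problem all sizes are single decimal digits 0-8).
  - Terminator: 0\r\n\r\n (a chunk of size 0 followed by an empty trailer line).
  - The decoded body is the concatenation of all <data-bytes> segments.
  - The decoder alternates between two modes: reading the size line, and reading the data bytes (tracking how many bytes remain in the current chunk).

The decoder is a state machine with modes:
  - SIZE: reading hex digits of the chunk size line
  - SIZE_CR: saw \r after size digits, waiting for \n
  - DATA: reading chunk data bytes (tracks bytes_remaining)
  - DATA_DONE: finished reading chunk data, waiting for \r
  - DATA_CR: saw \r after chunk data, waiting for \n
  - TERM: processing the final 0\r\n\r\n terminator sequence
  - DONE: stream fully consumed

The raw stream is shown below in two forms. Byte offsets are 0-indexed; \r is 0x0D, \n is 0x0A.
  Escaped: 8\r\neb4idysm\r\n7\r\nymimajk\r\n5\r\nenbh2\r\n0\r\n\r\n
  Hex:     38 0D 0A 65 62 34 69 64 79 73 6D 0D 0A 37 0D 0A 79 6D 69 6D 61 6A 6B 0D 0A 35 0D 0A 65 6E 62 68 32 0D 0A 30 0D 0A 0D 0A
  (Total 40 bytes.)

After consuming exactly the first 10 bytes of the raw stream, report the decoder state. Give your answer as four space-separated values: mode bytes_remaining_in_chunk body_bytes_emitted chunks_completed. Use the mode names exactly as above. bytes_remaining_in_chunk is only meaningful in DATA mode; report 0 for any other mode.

Answer: DATA 1 7 0

Derivation:
Byte 0 = '8': mode=SIZE remaining=0 emitted=0 chunks_done=0
Byte 1 = 0x0D: mode=SIZE_CR remaining=0 emitted=0 chunks_done=0
Byte 2 = 0x0A: mode=DATA remaining=8 emitted=0 chunks_done=0
Byte 3 = 'e': mode=DATA remaining=7 emitted=1 chunks_done=0
Byte 4 = 'b': mode=DATA remaining=6 emitted=2 chunks_done=0
Byte 5 = '4': mode=DATA remaining=5 emitted=3 chunks_done=0
Byte 6 = 'i': mode=DATA remaining=4 emitted=4 chunks_done=0
Byte 7 = 'd': mode=DATA remaining=3 emitted=5 chunks_done=0
Byte 8 = 'y': mode=DATA remaining=2 emitted=6 chunks_done=0
Byte 9 = 's': mode=DATA remaining=1 emitted=7 chunks_done=0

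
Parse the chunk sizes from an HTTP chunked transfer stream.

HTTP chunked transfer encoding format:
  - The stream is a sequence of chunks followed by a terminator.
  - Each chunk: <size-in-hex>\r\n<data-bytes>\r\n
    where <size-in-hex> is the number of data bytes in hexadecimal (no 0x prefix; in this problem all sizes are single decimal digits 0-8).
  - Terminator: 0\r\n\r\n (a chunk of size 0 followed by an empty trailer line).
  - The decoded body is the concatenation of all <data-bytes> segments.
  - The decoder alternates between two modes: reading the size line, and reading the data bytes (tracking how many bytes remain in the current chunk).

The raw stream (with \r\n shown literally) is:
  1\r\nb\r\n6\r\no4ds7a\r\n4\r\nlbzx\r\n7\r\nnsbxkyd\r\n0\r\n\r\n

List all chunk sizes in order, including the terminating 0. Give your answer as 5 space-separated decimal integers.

Answer: 1 6 4 7 0

Derivation:
Chunk 1: stream[0..1]='1' size=0x1=1, data at stream[3..4]='b' -> body[0..1], body so far='b'
Chunk 2: stream[6..7]='6' size=0x6=6, data at stream[9..15]='o4ds7a' -> body[1..7], body so far='bo4ds7a'
Chunk 3: stream[17..18]='4' size=0x4=4, data at stream[20..24]='lbzx' -> body[7..11], body so far='bo4ds7albzx'
Chunk 4: stream[26..27]='7' size=0x7=7, data at stream[29..36]='nsbxkyd' -> body[11..18], body so far='bo4ds7albzxnsbxkyd'
Chunk 5: stream[38..39]='0' size=0 (terminator). Final body='bo4ds7albzxnsbxkyd' (18 bytes)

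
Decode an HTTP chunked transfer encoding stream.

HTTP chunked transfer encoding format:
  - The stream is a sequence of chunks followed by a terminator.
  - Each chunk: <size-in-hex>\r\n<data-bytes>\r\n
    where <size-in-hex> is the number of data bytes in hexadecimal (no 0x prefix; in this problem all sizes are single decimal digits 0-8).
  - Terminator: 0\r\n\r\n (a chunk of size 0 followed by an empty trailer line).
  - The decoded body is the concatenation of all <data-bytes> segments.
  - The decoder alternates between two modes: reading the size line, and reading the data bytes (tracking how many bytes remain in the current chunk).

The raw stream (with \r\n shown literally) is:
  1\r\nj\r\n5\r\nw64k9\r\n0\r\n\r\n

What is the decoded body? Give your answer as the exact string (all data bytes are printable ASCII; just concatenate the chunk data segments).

Chunk 1: stream[0..1]='1' size=0x1=1, data at stream[3..4]='j' -> body[0..1], body so far='j'
Chunk 2: stream[6..7]='5' size=0x5=5, data at stream[9..14]='w64k9' -> body[1..6], body so far='jw64k9'
Chunk 3: stream[16..17]='0' size=0 (terminator). Final body='jw64k9' (6 bytes)

Answer: jw64k9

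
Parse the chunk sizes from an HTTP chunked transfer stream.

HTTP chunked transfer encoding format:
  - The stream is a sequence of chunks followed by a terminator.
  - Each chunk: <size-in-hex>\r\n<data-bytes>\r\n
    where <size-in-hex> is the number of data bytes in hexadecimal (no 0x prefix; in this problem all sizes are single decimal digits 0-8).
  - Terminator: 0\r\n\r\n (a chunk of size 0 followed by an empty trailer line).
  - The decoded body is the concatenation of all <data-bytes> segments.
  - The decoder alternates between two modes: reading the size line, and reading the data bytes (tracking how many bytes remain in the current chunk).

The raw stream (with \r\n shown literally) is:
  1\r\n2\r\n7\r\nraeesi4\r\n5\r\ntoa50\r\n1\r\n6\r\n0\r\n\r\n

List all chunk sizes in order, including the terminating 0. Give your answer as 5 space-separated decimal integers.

Chunk 1: stream[0..1]='1' size=0x1=1, data at stream[3..4]='2' -> body[0..1], body so far='2'
Chunk 2: stream[6..7]='7' size=0x7=7, data at stream[9..16]='raeesi4' -> body[1..8], body so far='2raeesi4'
Chunk 3: stream[18..19]='5' size=0x5=5, data at stream[21..26]='toa50' -> body[8..13], body so far='2raeesi4toa50'
Chunk 4: stream[28..29]='1' size=0x1=1, data at stream[31..32]='6' -> body[13..14], body so far='2raeesi4toa506'
Chunk 5: stream[34..35]='0' size=0 (terminator). Final body='2raeesi4toa506' (14 bytes)

Answer: 1 7 5 1 0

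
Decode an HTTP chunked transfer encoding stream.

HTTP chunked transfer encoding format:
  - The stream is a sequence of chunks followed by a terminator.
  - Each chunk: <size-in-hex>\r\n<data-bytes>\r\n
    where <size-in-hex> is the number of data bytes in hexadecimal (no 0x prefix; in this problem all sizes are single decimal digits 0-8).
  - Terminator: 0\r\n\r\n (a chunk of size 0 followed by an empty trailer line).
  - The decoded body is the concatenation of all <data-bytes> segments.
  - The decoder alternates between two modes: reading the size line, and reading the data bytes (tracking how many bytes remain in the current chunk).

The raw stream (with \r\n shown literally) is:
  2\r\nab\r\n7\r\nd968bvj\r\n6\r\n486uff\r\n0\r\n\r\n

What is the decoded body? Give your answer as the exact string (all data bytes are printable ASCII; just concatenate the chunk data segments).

Chunk 1: stream[0..1]='2' size=0x2=2, data at stream[3..5]='ab' -> body[0..2], body so far='ab'
Chunk 2: stream[7..8]='7' size=0x7=7, data at stream[10..17]='d968bvj' -> body[2..9], body so far='abd968bvj'
Chunk 3: stream[19..20]='6' size=0x6=6, data at stream[22..28]='486uff' -> body[9..15], body so far='abd968bvj486uff'
Chunk 4: stream[30..31]='0' size=0 (terminator). Final body='abd968bvj486uff' (15 bytes)

Answer: abd968bvj486uff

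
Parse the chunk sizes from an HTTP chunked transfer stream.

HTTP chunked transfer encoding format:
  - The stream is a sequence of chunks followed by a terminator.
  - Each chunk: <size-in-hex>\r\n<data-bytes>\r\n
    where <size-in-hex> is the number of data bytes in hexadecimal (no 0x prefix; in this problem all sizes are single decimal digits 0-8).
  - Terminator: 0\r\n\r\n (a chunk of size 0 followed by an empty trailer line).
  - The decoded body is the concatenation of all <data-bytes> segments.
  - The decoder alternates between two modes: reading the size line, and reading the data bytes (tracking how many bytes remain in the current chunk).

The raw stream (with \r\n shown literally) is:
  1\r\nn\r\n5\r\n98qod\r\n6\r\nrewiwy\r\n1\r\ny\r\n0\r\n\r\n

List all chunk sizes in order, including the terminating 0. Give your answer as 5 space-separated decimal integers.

Answer: 1 5 6 1 0

Derivation:
Chunk 1: stream[0..1]='1' size=0x1=1, data at stream[3..4]='n' -> body[0..1], body so far='n'
Chunk 2: stream[6..7]='5' size=0x5=5, data at stream[9..14]='98qod' -> body[1..6], body so far='n98qod'
Chunk 3: stream[16..17]='6' size=0x6=6, data at stream[19..25]='rewiwy' -> body[6..12], body so far='n98qodrewiwy'
Chunk 4: stream[27..28]='1' size=0x1=1, data at stream[30..31]='y' -> body[12..13], body so far='n98qodrewiwyy'
Chunk 5: stream[33..34]='0' size=0 (terminator). Final body='n98qodrewiwyy' (13 bytes)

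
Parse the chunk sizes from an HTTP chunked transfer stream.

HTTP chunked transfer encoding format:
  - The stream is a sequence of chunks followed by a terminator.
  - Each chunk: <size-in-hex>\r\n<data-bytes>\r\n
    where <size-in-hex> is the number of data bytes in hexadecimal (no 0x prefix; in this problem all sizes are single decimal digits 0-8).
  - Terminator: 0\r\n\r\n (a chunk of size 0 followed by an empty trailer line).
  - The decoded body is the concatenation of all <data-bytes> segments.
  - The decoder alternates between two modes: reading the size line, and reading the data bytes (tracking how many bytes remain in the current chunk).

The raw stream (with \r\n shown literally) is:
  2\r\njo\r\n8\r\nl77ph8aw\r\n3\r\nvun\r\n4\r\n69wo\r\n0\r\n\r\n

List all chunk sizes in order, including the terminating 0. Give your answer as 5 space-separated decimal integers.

Chunk 1: stream[0..1]='2' size=0x2=2, data at stream[3..5]='jo' -> body[0..2], body so far='jo'
Chunk 2: stream[7..8]='8' size=0x8=8, data at stream[10..18]='l77ph8aw' -> body[2..10], body so far='jol77ph8aw'
Chunk 3: stream[20..21]='3' size=0x3=3, data at stream[23..26]='vun' -> body[10..13], body so far='jol77ph8awvun'
Chunk 4: stream[28..29]='4' size=0x4=4, data at stream[31..35]='69wo' -> body[13..17], body so far='jol77ph8awvun69wo'
Chunk 5: stream[37..38]='0' size=0 (terminator). Final body='jol77ph8awvun69wo' (17 bytes)

Answer: 2 8 3 4 0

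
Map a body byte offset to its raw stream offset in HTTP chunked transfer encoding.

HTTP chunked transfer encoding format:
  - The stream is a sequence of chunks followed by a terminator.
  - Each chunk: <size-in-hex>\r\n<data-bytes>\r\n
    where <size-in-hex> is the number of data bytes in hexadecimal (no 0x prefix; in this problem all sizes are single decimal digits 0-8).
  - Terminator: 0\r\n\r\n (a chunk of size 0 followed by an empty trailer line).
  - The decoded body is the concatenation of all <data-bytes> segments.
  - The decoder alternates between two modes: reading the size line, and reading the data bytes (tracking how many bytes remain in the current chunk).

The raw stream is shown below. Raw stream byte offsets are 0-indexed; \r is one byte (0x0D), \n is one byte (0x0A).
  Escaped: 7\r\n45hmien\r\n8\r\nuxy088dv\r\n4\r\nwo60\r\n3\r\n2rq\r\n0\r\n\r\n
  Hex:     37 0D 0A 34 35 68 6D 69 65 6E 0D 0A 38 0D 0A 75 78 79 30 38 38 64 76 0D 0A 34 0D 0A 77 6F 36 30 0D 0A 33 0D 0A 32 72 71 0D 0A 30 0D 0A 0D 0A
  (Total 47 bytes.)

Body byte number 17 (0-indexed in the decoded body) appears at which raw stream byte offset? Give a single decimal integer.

Answer: 30

Derivation:
Chunk 1: stream[0..1]='7' size=0x7=7, data at stream[3..10]='45hmien' -> body[0..7], body so far='45hmien'
Chunk 2: stream[12..13]='8' size=0x8=8, data at stream[15..23]='uxy088dv' -> body[7..15], body so far='45hmienuxy088dv'
Chunk 3: stream[25..26]='4' size=0x4=4, data at stream[28..32]='wo60' -> body[15..19], body so far='45hmienuxy088dvwo60'
Chunk 4: stream[34..35]='3' size=0x3=3, data at stream[37..40]='2rq' -> body[19..22], body so far='45hmienuxy088dvwo602rq'
Chunk 5: stream[42..43]='0' size=0 (terminator). Final body='45hmienuxy088dvwo602rq' (22 bytes)
Body byte 17 at stream offset 30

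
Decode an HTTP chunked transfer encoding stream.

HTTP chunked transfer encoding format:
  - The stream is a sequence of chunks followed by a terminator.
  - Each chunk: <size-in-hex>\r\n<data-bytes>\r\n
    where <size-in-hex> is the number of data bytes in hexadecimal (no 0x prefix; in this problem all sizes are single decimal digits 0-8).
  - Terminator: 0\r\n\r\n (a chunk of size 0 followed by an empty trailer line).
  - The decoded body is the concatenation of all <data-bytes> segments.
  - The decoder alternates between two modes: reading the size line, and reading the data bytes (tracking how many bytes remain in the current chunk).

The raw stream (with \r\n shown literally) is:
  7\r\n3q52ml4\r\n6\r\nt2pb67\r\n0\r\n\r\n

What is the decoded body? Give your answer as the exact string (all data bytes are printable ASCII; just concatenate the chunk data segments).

Answer: 3q52ml4t2pb67

Derivation:
Chunk 1: stream[0..1]='7' size=0x7=7, data at stream[3..10]='3q52ml4' -> body[0..7], body so far='3q52ml4'
Chunk 2: stream[12..13]='6' size=0x6=6, data at stream[15..21]='t2pb67' -> body[7..13], body so far='3q52ml4t2pb67'
Chunk 3: stream[23..24]='0' size=0 (terminator). Final body='3q52ml4t2pb67' (13 bytes)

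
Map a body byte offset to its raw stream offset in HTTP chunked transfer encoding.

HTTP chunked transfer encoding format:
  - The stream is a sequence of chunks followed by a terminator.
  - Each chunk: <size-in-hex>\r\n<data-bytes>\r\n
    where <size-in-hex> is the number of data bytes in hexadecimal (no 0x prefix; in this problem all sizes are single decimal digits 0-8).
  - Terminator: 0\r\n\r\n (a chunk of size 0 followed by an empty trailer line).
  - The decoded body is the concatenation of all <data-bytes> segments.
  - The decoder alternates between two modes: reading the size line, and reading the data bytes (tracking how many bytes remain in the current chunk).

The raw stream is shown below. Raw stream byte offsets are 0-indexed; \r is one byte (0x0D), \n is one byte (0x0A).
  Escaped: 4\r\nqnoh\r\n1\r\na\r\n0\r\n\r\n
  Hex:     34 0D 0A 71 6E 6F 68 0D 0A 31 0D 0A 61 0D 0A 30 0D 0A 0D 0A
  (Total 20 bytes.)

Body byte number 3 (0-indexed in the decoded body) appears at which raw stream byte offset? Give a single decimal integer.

Chunk 1: stream[0..1]='4' size=0x4=4, data at stream[3..7]='qnoh' -> body[0..4], body so far='qnoh'
Chunk 2: stream[9..10]='1' size=0x1=1, data at stream[12..13]='a' -> body[4..5], body so far='qnoha'
Chunk 3: stream[15..16]='0' size=0 (terminator). Final body='qnoha' (5 bytes)
Body byte 3 at stream offset 6

Answer: 6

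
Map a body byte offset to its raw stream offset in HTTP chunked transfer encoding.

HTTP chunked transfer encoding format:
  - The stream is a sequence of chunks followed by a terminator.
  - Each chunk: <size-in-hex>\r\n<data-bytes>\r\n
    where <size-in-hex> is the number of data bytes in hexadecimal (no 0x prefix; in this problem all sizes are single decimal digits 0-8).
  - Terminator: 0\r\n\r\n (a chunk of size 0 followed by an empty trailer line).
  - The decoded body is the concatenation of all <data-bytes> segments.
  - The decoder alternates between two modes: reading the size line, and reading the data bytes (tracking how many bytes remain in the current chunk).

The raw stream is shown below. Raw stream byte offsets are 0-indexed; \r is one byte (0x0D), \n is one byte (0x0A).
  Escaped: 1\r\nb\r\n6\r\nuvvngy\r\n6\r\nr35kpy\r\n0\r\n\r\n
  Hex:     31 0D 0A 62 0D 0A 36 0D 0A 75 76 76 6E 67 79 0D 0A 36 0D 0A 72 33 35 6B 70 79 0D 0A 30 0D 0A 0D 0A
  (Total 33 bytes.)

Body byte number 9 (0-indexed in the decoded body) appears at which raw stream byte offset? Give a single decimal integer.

Chunk 1: stream[0..1]='1' size=0x1=1, data at stream[3..4]='b' -> body[0..1], body so far='b'
Chunk 2: stream[6..7]='6' size=0x6=6, data at stream[9..15]='uvvngy' -> body[1..7], body so far='buvvngy'
Chunk 3: stream[17..18]='6' size=0x6=6, data at stream[20..26]='r35kpy' -> body[7..13], body so far='buvvngyr35kpy'
Chunk 4: stream[28..29]='0' size=0 (terminator). Final body='buvvngyr35kpy' (13 bytes)
Body byte 9 at stream offset 22

Answer: 22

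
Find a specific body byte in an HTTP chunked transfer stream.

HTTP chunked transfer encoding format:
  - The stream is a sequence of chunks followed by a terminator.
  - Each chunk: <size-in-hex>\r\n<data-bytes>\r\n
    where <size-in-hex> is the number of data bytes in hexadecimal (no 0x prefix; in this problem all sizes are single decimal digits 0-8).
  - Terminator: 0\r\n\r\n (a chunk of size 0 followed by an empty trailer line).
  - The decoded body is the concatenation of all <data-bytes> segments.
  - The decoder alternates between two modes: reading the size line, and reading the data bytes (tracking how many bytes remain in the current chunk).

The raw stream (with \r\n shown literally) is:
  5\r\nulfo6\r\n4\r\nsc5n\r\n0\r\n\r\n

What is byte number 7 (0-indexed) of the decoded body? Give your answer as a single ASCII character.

Answer: 5

Derivation:
Chunk 1: stream[0..1]='5' size=0x5=5, data at stream[3..8]='ulfo6' -> body[0..5], body so far='ulfo6'
Chunk 2: stream[10..11]='4' size=0x4=4, data at stream[13..17]='sc5n' -> body[5..9], body so far='ulfo6sc5n'
Chunk 3: stream[19..20]='0' size=0 (terminator). Final body='ulfo6sc5n' (9 bytes)
Body byte 7 = '5'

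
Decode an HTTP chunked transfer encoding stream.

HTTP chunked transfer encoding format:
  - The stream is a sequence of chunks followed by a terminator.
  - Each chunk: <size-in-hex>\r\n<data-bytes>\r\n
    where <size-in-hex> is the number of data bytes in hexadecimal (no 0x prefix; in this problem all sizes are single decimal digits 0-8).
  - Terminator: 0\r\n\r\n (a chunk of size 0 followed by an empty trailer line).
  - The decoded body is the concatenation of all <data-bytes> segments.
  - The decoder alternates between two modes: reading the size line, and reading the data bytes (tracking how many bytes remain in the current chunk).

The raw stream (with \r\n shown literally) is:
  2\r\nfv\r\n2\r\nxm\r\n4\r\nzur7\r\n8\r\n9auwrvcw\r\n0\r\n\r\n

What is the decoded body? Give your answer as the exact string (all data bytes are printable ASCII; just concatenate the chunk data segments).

Chunk 1: stream[0..1]='2' size=0x2=2, data at stream[3..5]='fv' -> body[0..2], body so far='fv'
Chunk 2: stream[7..8]='2' size=0x2=2, data at stream[10..12]='xm' -> body[2..4], body so far='fvxm'
Chunk 3: stream[14..15]='4' size=0x4=4, data at stream[17..21]='zur7' -> body[4..8], body so far='fvxmzur7'
Chunk 4: stream[23..24]='8' size=0x8=8, data at stream[26..34]='9auwrvcw' -> body[8..16], body so far='fvxmzur79auwrvcw'
Chunk 5: stream[36..37]='0' size=0 (terminator). Final body='fvxmzur79auwrvcw' (16 bytes)

Answer: fvxmzur79auwrvcw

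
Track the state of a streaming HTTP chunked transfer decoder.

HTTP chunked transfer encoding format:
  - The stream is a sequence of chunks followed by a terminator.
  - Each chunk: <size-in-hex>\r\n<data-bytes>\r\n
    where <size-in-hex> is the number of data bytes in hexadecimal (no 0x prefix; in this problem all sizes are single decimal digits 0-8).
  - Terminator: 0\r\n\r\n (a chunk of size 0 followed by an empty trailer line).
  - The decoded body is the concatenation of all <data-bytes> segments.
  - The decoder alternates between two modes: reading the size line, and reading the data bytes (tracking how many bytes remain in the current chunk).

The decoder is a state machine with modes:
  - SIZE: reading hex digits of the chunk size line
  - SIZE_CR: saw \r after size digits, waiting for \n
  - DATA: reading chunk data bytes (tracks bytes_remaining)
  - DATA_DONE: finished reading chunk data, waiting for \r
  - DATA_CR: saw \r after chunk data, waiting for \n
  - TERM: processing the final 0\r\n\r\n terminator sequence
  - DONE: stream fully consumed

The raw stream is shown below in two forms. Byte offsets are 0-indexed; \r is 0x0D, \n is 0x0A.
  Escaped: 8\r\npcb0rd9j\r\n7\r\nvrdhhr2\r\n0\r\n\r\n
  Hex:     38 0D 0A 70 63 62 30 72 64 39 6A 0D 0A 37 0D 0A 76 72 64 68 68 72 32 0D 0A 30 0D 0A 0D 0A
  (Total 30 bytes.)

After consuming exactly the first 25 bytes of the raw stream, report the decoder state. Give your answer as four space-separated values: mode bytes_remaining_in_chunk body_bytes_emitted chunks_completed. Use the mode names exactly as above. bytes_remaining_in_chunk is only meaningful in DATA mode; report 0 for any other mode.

Answer: SIZE 0 15 2

Derivation:
Byte 0 = '8': mode=SIZE remaining=0 emitted=0 chunks_done=0
Byte 1 = 0x0D: mode=SIZE_CR remaining=0 emitted=0 chunks_done=0
Byte 2 = 0x0A: mode=DATA remaining=8 emitted=0 chunks_done=0
Byte 3 = 'p': mode=DATA remaining=7 emitted=1 chunks_done=0
Byte 4 = 'c': mode=DATA remaining=6 emitted=2 chunks_done=0
Byte 5 = 'b': mode=DATA remaining=5 emitted=3 chunks_done=0
Byte 6 = '0': mode=DATA remaining=4 emitted=4 chunks_done=0
Byte 7 = 'r': mode=DATA remaining=3 emitted=5 chunks_done=0
Byte 8 = 'd': mode=DATA remaining=2 emitted=6 chunks_done=0
Byte 9 = '9': mode=DATA remaining=1 emitted=7 chunks_done=0
Byte 10 = 'j': mode=DATA_DONE remaining=0 emitted=8 chunks_done=0
Byte 11 = 0x0D: mode=DATA_CR remaining=0 emitted=8 chunks_done=0
Byte 12 = 0x0A: mode=SIZE remaining=0 emitted=8 chunks_done=1
Byte 13 = '7': mode=SIZE remaining=0 emitted=8 chunks_done=1
Byte 14 = 0x0D: mode=SIZE_CR remaining=0 emitted=8 chunks_done=1
Byte 15 = 0x0A: mode=DATA remaining=7 emitted=8 chunks_done=1
Byte 16 = 'v': mode=DATA remaining=6 emitted=9 chunks_done=1
Byte 17 = 'r': mode=DATA remaining=5 emitted=10 chunks_done=1
Byte 18 = 'd': mode=DATA remaining=4 emitted=11 chunks_done=1
Byte 19 = 'h': mode=DATA remaining=3 emitted=12 chunks_done=1
Byte 20 = 'h': mode=DATA remaining=2 emitted=13 chunks_done=1
Byte 21 = 'r': mode=DATA remaining=1 emitted=14 chunks_done=1
Byte 22 = '2': mode=DATA_DONE remaining=0 emitted=15 chunks_done=1
Byte 23 = 0x0D: mode=DATA_CR remaining=0 emitted=15 chunks_done=1
Byte 24 = 0x0A: mode=SIZE remaining=0 emitted=15 chunks_done=2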